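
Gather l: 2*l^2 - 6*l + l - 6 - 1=2*l^2 - 5*l - 7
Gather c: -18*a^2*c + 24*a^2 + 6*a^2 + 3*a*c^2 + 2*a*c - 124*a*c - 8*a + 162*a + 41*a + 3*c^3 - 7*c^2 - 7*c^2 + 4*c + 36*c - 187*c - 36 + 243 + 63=30*a^2 + 195*a + 3*c^3 + c^2*(3*a - 14) + c*(-18*a^2 - 122*a - 147) + 270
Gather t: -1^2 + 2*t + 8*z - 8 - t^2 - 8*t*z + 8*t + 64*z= -t^2 + t*(10 - 8*z) + 72*z - 9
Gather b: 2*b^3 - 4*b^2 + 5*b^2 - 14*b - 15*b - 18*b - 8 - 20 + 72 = 2*b^3 + b^2 - 47*b + 44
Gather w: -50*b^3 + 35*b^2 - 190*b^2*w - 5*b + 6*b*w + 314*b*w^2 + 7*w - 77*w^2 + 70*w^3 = -50*b^3 + 35*b^2 - 5*b + 70*w^3 + w^2*(314*b - 77) + w*(-190*b^2 + 6*b + 7)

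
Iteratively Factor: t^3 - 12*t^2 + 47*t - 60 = (t - 5)*(t^2 - 7*t + 12) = (t - 5)*(t - 3)*(t - 4)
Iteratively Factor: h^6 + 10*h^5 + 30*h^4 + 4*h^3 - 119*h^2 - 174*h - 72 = (h + 4)*(h^5 + 6*h^4 + 6*h^3 - 20*h^2 - 39*h - 18) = (h + 1)*(h + 4)*(h^4 + 5*h^3 + h^2 - 21*h - 18) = (h + 1)*(h + 3)*(h + 4)*(h^3 + 2*h^2 - 5*h - 6) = (h - 2)*(h + 1)*(h + 3)*(h + 4)*(h^2 + 4*h + 3) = (h - 2)*(h + 1)^2*(h + 3)*(h + 4)*(h + 3)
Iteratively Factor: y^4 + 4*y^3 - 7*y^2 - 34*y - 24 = (y + 4)*(y^3 - 7*y - 6) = (y + 2)*(y + 4)*(y^2 - 2*y - 3) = (y + 1)*(y + 2)*(y + 4)*(y - 3)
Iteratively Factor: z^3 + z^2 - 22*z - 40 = (z - 5)*(z^2 + 6*z + 8) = (z - 5)*(z + 2)*(z + 4)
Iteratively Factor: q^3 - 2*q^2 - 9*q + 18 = (q - 3)*(q^2 + q - 6) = (q - 3)*(q - 2)*(q + 3)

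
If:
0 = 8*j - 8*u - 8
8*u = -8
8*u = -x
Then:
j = 0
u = -1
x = 8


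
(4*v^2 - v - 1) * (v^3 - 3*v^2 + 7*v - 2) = 4*v^5 - 13*v^4 + 30*v^3 - 12*v^2 - 5*v + 2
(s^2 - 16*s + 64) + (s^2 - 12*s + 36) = 2*s^2 - 28*s + 100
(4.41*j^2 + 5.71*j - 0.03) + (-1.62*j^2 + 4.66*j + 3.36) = 2.79*j^2 + 10.37*j + 3.33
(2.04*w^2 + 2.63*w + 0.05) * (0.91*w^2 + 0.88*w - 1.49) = 1.8564*w^4 + 4.1885*w^3 - 0.6797*w^2 - 3.8747*w - 0.0745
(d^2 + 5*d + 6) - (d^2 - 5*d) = 10*d + 6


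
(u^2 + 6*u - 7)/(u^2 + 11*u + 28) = (u - 1)/(u + 4)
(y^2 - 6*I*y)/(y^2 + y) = (y - 6*I)/(y + 1)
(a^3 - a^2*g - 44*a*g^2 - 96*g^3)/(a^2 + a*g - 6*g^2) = (a^2 - 4*a*g - 32*g^2)/(a - 2*g)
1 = 1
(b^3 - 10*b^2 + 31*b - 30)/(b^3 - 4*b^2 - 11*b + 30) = (b - 3)/(b + 3)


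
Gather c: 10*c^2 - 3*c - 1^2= 10*c^2 - 3*c - 1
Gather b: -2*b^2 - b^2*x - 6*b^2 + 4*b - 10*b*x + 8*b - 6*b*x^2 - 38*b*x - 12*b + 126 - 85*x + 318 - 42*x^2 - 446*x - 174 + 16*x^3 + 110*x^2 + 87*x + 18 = b^2*(-x - 8) + b*(-6*x^2 - 48*x) + 16*x^3 + 68*x^2 - 444*x + 288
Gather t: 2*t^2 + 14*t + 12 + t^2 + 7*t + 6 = 3*t^2 + 21*t + 18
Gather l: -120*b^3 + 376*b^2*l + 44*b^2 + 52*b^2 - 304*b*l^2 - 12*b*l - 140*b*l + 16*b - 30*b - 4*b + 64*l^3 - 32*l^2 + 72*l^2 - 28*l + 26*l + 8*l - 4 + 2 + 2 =-120*b^3 + 96*b^2 - 18*b + 64*l^3 + l^2*(40 - 304*b) + l*(376*b^2 - 152*b + 6)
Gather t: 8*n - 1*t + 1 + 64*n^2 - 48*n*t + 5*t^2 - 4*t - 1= 64*n^2 + 8*n + 5*t^2 + t*(-48*n - 5)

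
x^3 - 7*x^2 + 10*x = x*(x - 5)*(x - 2)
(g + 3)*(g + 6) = g^2 + 9*g + 18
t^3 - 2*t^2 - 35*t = t*(t - 7)*(t + 5)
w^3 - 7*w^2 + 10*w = w*(w - 5)*(w - 2)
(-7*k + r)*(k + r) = -7*k^2 - 6*k*r + r^2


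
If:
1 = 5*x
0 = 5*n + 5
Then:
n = -1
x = 1/5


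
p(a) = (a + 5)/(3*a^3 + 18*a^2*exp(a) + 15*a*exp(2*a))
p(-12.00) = 0.00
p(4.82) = 0.00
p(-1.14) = 3.00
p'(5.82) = -0.00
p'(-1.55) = -6.87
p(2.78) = 0.00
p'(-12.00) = 0.00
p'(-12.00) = 0.00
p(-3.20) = -0.02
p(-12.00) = 0.00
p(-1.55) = -1.13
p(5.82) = 0.00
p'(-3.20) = -0.03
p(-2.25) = -0.11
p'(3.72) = -0.00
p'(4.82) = -0.00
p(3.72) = 0.00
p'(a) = (a + 5)*(-18*a^2*exp(a) - 9*a^2 - 30*a*exp(2*a) - 36*a*exp(a) - 15*exp(2*a))/(3*a^3 + 18*a^2*exp(a) + 15*a*exp(2*a))^2 + 1/(3*a^3 + 18*a^2*exp(a) + 15*a*exp(2*a))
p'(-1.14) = -8.74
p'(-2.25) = -0.24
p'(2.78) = -0.00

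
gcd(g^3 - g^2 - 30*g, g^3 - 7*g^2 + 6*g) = g^2 - 6*g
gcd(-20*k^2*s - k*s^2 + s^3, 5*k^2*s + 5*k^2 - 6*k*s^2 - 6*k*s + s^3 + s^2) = -5*k + s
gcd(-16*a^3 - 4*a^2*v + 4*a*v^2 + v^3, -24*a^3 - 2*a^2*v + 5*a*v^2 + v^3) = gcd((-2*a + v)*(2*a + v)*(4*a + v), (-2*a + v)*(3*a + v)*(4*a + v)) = -8*a^2 + 2*a*v + v^2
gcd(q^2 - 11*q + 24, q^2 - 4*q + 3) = q - 3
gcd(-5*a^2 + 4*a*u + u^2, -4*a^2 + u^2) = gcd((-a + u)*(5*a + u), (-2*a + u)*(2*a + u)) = 1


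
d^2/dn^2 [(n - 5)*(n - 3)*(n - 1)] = 6*n - 18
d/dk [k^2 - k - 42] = 2*k - 1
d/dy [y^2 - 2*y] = 2*y - 2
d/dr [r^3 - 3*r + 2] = 3*r^2 - 3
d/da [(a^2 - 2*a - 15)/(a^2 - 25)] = 2/(a^2 + 10*a + 25)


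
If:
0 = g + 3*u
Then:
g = -3*u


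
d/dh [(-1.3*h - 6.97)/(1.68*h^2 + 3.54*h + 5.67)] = (2.184*h^2 + 23.4192*h + 17.3028)/(2.8224*h^4 + 11.8944*h^3 + 31.5828*h^2 + 40.1436*h + 32.1489)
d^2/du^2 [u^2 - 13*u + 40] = 2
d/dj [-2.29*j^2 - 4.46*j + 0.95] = -4.58*j - 4.46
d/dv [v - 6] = 1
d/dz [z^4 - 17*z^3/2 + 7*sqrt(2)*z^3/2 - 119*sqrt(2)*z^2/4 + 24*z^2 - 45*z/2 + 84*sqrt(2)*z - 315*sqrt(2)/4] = 4*z^3 - 51*z^2/2 + 21*sqrt(2)*z^2/2 - 119*sqrt(2)*z/2 + 48*z - 45/2 + 84*sqrt(2)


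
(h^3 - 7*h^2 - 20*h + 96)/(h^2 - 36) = (h^3 - 7*h^2 - 20*h + 96)/(h^2 - 36)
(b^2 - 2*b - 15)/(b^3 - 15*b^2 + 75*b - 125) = (b + 3)/(b^2 - 10*b + 25)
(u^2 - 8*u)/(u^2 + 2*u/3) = 3*(u - 8)/(3*u + 2)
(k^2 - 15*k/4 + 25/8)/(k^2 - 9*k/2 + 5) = (k - 5/4)/(k - 2)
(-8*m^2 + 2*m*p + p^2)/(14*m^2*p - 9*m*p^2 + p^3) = (4*m + p)/(p*(-7*m + p))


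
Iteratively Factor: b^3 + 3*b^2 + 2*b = (b)*(b^2 + 3*b + 2) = b*(b + 1)*(b + 2)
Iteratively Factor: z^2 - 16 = (z - 4)*(z + 4)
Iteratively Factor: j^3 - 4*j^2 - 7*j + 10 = (j - 5)*(j^2 + j - 2) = (j - 5)*(j + 2)*(j - 1)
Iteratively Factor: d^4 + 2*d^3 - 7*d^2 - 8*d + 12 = (d + 2)*(d^3 - 7*d + 6) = (d + 2)*(d + 3)*(d^2 - 3*d + 2) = (d - 2)*(d + 2)*(d + 3)*(d - 1)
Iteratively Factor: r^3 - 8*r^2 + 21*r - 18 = (r - 3)*(r^2 - 5*r + 6) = (r - 3)*(r - 2)*(r - 3)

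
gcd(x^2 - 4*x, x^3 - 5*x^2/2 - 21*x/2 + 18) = x - 4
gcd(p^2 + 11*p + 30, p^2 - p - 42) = p + 6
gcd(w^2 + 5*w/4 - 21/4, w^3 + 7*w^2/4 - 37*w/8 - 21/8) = w^2 + 5*w/4 - 21/4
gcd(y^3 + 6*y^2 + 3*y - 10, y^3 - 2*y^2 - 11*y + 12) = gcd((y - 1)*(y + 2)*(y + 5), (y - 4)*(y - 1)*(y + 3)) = y - 1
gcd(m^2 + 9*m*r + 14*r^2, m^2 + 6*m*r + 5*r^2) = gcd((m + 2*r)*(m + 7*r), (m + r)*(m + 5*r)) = 1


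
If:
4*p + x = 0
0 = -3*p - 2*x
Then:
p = 0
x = 0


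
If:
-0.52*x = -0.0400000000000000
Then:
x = 0.08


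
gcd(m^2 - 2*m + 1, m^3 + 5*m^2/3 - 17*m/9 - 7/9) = m - 1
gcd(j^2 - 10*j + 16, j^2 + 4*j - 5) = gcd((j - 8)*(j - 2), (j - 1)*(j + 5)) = 1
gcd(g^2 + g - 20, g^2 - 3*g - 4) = g - 4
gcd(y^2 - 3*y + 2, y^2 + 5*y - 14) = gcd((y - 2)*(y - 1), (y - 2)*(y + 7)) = y - 2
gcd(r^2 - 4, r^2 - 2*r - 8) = r + 2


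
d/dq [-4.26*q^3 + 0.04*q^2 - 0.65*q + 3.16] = -12.78*q^2 + 0.08*q - 0.65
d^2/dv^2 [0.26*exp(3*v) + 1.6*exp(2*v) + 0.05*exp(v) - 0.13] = (2.34*exp(2*v) + 6.4*exp(v) + 0.05)*exp(v)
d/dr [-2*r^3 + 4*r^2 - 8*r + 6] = -6*r^2 + 8*r - 8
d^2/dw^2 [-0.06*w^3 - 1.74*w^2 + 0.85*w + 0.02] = -0.36*w - 3.48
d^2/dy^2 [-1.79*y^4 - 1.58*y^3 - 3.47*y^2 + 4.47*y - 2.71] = -21.48*y^2 - 9.48*y - 6.94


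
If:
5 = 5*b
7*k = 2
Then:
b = 1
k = 2/7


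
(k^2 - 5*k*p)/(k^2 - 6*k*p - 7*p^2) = k*(-k + 5*p)/(-k^2 + 6*k*p + 7*p^2)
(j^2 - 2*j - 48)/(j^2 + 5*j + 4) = (j^2 - 2*j - 48)/(j^2 + 5*j + 4)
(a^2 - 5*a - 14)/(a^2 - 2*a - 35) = (a + 2)/(a + 5)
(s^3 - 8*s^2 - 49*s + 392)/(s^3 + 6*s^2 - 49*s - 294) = (s - 8)/(s + 6)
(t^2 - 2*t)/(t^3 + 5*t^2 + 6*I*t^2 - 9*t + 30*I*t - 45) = t*(t - 2)/(t^3 + t^2*(5 + 6*I) + 3*t*(-3 + 10*I) - 45)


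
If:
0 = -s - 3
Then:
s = -3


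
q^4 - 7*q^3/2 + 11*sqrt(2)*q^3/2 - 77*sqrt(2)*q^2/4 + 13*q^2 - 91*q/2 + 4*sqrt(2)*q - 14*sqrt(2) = (q - 7/2)*(q + sqrt(2)/2)*(q + sqrt(2))*(q + 4*sqrt(2))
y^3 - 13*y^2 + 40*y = y*(y - 8)*(y - 5)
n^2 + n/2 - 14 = (n - 7/2)*(n + 4)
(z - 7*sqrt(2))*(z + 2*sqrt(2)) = z^2 - 5*sqrt(2)*z - 28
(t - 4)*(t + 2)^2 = t^3 - 12*t - 16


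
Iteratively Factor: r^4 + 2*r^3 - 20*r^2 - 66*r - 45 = (r + 3)*(r^3 - r^2 - 17*r - 15) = (r - 5)*(r + 3)*(r^2 + 4*r + 3) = (r - 5)*(r + 3)^2*(r + 1)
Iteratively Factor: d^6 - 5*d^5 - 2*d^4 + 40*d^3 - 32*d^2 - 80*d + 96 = (d - 2)*(d^5 - 3*d^4 - 8*d^3 + 24*d^2 + 16*d - 48) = (d - 2)^2*(d^4 - d^3 - 10*d^2 + 4*d + 24) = (d - 2)^2*(d + 2)*(d^3 - 3*d^2 - 4*d + 12) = (d - 2)^3*(d + 2)*(d^2 - d - 6) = (d - 3)*(d - 2)^3*(d + 2)*(d + 2)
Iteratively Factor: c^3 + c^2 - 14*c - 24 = (c - 4)*(c^2 + 5*c + 6) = (c - 4)*(c + 3)*(c + 2)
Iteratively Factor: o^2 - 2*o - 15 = (o - 5)*(o + 3)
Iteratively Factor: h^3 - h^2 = (h - 1)*(h^2) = h*(h - 1)*(h)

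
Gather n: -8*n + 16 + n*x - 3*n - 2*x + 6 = n*(x - 11) - 2*x + 22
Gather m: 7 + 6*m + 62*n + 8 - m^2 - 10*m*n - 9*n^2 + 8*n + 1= -m^2 + m*(6 - 10*n) - 9*n^2 + 70*n + 16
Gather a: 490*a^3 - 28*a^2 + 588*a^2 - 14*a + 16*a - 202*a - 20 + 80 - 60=490*a^3 + 560*a^2 - 200*a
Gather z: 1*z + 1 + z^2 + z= z^2 + 2*z + 1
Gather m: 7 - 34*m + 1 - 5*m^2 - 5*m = -5*m^2 - 39*m + 8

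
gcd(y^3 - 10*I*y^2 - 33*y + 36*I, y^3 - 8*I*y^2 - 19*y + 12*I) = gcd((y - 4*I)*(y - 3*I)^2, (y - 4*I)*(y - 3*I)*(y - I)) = y^2 - 7*I*y - 12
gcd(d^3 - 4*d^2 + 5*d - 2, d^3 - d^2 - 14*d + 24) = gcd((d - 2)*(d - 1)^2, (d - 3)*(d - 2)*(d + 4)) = d - 2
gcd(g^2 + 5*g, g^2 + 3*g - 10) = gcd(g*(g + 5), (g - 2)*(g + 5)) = g + 5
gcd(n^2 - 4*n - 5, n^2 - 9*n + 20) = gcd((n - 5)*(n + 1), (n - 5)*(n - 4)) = n - 5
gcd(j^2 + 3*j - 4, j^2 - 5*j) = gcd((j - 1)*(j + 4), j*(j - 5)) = 1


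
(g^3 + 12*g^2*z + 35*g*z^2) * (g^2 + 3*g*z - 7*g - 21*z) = g^5 + 15*g^4*z - 7*g^4 + 71*g^3*z^2 - 105*g^3*z + 105*g^2*z^3 - 497*g^2*z^2 - 735*g*z^3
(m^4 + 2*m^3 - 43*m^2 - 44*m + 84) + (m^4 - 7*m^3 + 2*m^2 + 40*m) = 2*m^4 - 5*m^3 - 41*m^2 - 4*m + 84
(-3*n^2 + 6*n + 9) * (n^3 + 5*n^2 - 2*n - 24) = -3*n^5 - 9*n^4 + 45*n^3 + 105*n^2 - 162*n - 216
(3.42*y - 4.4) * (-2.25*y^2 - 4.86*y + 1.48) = -7.695*y^3 - 6.7212*y^2 + 26.4456*y - 6.512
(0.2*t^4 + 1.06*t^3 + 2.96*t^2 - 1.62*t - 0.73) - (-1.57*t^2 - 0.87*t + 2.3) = 0.2*t^4 + 1.06*t^3 + 4.53*t^2 - 0.75*t - 3.03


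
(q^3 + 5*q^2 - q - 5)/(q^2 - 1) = q + 5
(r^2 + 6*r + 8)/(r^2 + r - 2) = (r + 4)/(r - 1)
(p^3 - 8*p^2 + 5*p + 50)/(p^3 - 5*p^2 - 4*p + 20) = (p - 5)/(p - 2)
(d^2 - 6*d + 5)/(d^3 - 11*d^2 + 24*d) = (d^2 - 6*d + 5)/(d*(d^2 - 11*d + 24))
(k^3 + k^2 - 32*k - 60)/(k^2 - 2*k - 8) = (k^2 - k - 30)/(k - 4)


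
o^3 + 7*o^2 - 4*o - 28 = (o - 2)*(o + 2)*(o + 7)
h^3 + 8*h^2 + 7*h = h*(h + 1)*(h + 7)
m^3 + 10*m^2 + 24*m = m*(m + 4)*(m + 6)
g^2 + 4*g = g*(g + 4)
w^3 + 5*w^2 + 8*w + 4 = (w + 1)*(w + 2)^2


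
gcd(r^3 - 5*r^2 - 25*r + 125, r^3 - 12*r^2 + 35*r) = r - 5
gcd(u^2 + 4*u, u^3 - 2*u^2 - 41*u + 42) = 1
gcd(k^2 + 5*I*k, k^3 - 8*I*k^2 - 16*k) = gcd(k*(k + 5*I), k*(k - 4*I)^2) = k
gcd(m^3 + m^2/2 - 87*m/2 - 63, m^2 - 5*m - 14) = m - 7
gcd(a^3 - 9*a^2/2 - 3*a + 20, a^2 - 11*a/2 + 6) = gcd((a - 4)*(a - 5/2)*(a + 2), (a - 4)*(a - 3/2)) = a - 4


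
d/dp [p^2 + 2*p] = 2*p + 2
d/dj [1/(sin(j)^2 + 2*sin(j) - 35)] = -2*(sin(j) + 1)*cos(j)/(sin(j)^2 + 2*sin(j) - 35)^2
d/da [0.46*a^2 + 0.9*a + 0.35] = 0.92*a + 0.9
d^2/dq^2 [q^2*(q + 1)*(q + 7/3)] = 12*q^2 + 20*q + 14/3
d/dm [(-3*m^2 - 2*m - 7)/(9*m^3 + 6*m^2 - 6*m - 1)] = (27*m^4 + 36*m^3 + 219*m^2 + 90*m - 40)/(81*m^6 + 108*m^5 - 72*m^4 - 90*m^3 + 24*m^2 + 12*m + 1)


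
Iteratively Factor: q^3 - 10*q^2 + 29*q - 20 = (q - 4)*(q^2 - 6*q + 5) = (q - 4)*(q - 1)*(q - 5)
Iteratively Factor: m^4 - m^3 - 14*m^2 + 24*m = (m - 3)*(m^3 + 2*m^2 - 8*m) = (m - 3)*(m + 4)*(m^2 - 2*m) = m*(m - 3)*(m + 4)*(m - 2)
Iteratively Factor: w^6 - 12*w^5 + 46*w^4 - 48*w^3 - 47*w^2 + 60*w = (w - 4)*(w^5 - 8*w^4 + 14*w^3 + 8*w^2 - 15*w) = w*(w - 4)*(w^4 - 8*w^3 + 14*w^2 + 8*w - 15) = w*(w - 4)*(w - 1)*(w^3 - 7*w^2 + 7*w + 15) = w*(w - 4)*(w - 3)*(w - 1)*(w^2 - 4*w - 5) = w*(w - 5)*(w - 4)*(w - 3)*(w - 1)*(w + 1)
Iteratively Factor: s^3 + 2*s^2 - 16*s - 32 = (s + 2)*(s^2 - 16) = (s + 2)*(s + 4)*(s - 4)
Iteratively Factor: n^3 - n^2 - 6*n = (n)*(n^2 - n - 6) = n*(n - 3)*(n + 2)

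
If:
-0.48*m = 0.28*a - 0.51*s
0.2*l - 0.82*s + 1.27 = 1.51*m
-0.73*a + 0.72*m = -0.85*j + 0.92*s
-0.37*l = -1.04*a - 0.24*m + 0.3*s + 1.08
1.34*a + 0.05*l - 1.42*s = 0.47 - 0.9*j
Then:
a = 0.49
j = 0.77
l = -1.79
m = 0.30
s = 0.55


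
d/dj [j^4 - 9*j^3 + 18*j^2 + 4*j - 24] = 4*j^3 - 27*j^2 + 36*j + 4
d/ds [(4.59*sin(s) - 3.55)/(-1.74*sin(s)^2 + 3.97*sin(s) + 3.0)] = (7.9866*sin(s)^2 - 12.354*sin(s) + 27.8635)*cos(s)/(3.0276*sin(s)^4 - 13.8156*sin(s)^3 + 5.3209*sin(s)^2 + 23.82*sin(s) + 9.0)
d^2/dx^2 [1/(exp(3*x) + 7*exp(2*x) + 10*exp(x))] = (-(exp(2*x) + 7*exp(x) + 10)*(9*exp(2*x) + 28*exp(x) + 10) + 2*(3*exp(2*x) + 14*exp(x) + 10)^2)*exp(-x)/(exp(2*x) + 7*exp(x) + 10)^3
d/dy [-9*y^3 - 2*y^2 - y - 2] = -27*y^2 - 4*y - 1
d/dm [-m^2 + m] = 1 - 2*m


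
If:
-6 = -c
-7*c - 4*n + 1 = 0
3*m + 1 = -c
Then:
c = 6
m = -7/3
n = -41/4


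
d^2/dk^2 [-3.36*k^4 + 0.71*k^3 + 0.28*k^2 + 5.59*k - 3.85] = -40.32*k^2 + 4.26*k + 0.56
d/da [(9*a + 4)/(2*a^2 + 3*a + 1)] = (18*a^2 + 27*a - (4*a + 3)*(9*a + 4) + 9)/(2*a^2 + 3*a + 1)^2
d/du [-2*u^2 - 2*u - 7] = -4*u - 2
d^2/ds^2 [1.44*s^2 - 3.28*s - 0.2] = 2.88000000000000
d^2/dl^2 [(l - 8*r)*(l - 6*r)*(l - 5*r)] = 6*l - 38*r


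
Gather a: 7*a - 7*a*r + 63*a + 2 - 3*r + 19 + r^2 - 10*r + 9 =a*(70 - 7*r) + r^2 - 13*r + 30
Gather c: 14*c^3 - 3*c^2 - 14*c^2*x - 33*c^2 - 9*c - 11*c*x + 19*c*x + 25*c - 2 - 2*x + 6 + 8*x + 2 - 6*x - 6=14*c^3 + c^2*(-14*x - 36) + c*(8*x + 16)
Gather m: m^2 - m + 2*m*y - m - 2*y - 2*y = m^2 + m*(2*y - 2) - 4*y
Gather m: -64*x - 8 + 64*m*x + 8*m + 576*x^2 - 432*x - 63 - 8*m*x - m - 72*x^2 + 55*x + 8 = m*(56*x + 7) + 504*x^2 - 441*x - 63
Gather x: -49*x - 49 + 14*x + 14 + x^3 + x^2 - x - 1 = x^3 + x^2 - 36*x - 36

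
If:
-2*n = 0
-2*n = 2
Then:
No Solution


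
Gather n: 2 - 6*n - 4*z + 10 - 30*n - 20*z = -36*n - 24*z + 12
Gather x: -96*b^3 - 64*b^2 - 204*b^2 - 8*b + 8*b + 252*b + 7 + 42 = -96*b^3 - 268*b^2 + 252*b + 49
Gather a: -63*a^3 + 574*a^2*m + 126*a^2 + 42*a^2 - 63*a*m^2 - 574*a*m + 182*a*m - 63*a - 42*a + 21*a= -63*a^3 + a^2*(574*m + 168) + a*(-63*m^2 - 392*m - 84)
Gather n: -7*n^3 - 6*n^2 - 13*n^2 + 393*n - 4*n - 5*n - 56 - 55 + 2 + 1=-7*n^3 - 19*n^2 + 384*n - 108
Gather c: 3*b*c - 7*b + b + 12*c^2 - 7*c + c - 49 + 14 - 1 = -6*b + 12*c^2 + c*(3*b - 6) - 36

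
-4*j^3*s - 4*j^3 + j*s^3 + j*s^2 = (-2*j + s)*(2*j + s)*(j*s + j)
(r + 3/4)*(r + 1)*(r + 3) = r^3 + 19*r^2/4 + 6*r + 9/4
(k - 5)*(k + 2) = k^2 - 3*k - 10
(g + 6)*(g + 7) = g^2 + 13*g + 42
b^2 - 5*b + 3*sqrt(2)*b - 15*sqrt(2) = (b - 5)*(b + 3*sqrt(2))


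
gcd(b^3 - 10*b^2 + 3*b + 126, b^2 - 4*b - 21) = b^2 - 4*b - 21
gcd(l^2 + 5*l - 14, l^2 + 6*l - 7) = l + 7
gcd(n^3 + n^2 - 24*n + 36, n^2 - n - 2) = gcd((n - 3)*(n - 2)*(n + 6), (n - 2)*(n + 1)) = n - 2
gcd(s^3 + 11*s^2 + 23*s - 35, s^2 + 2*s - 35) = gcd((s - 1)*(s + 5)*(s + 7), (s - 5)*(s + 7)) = s + 7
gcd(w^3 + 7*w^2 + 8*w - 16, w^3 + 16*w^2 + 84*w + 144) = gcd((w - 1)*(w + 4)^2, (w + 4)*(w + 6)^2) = w + 4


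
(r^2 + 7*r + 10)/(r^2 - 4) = (r + 5)/(r - 2)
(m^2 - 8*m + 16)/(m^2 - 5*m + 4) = (m - 4)/(m - 1)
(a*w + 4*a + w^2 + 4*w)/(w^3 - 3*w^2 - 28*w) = (a + w)/(w*(w - 7))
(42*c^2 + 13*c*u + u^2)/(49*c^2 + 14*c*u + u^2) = (6*c + u)/(7*c + u)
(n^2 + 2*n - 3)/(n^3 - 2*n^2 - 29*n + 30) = (n + 3)/(n^2 - n - 30)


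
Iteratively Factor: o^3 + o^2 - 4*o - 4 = (o + 1)*(o^2 - 4) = (o + 1)*(o + 2)*(o - 2)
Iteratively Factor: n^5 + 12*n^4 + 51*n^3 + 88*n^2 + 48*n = (n + 4)*(n^4 + 8*n^3 + 19*n^2 + 12*n) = (n + 4)^2*(n^3 + 4*n^2 + 3*n) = (n + 1)*(n + 4)^2*(n^2 + 3*n) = n*(n + 1)*(n + 4)^2*(n + 3)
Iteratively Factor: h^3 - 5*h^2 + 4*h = (h - 1)*(h^2 - 4*h) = h*(h - 1)*(h - 4)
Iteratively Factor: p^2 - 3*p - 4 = (p - 4)*(p + 1)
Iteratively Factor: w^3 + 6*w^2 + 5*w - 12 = (w - 1)*(w^2 + 7*w + 12) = (w - 1)*(w + 3)*(w + 4)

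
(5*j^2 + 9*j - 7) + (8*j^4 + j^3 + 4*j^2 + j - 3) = 8*j^4 + j^3 + 9*j^2 + 10*j - 10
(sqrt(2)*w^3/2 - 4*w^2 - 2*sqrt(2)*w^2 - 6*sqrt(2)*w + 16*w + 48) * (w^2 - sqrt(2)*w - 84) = sqrt(2)*w^5/2 - 5*w^4 - 2*sqrt(2)*w^4 - 44*sqrt(2)*w^3 + 20*w^3 + 152*sqrt(2)*w^2 + 396*w^2 - 1344*w + 456*sqrt(2)*w - 4032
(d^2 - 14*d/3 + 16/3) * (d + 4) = d^3 - 2*d^2/3 - 40*d/3 + 64/3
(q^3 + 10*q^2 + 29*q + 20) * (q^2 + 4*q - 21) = q^5 + 14*q^4 + 48*q^3 - 74*q^2 - 529*q - 420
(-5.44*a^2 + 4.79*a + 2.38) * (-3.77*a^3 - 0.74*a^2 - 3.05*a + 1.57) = 20.5088*a^5 - 14.0327*a^4 + 4.0748*a^3 - 24.9115*a^2 + 0.261300000000001*a + 3.7366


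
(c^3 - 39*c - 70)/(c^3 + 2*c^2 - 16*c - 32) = (c^2 - 2*c - 35)/(c^2 - 16)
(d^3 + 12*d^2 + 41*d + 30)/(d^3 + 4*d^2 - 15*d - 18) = (d + 5)/(d - 3)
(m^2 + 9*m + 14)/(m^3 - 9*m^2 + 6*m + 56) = (m + 7)/(m^2 - 11*m + 28)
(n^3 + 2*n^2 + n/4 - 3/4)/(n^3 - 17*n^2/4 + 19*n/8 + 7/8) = 2*(4*n^3 + 8*n^2 + n - 3)/(8*n^3 - 34*n^2 + 19*n + 7)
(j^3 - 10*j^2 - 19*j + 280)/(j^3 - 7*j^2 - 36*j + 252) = (j^2 - 3*j - 40)/(j^2 - 36)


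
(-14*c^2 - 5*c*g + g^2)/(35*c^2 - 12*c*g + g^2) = (-2*c - g)/(5*c - g)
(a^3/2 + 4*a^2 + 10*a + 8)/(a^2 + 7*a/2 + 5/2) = (a^3 + 8*a^2 + 20*a + 16)/(2*a^2 + 7*a + 5)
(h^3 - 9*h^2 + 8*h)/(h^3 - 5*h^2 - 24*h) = (h - 1)/(h + 3)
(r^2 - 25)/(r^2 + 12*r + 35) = (r - 5)/(r + 7)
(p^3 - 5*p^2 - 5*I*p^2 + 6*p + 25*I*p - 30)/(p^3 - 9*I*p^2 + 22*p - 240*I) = (p^2 + p*(-5 + I) - 5*I)/(p^2 - 3*I*p + 40)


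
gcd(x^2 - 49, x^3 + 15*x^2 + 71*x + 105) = x + 7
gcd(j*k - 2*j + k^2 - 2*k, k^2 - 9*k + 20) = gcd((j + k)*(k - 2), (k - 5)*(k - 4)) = 1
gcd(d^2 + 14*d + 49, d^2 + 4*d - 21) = d + 7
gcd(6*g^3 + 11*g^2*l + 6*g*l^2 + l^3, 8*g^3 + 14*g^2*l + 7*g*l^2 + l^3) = 2*g^2 + 3*g*l + l^2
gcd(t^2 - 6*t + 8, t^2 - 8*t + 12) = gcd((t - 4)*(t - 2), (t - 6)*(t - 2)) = t - 2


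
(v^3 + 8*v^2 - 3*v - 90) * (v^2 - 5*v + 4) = v^5 + 3*v^4 - 39*v^3 - 43*v^2 + 438*v - 360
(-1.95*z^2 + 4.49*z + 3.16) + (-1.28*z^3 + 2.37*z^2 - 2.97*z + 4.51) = -1.28*z^3 + 0.42*z^2 + 1.52*z + 7.67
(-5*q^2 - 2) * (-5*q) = 25*q^3 + 10*q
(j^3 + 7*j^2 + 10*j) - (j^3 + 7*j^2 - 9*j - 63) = 19*j + 63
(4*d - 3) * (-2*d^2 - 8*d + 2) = -8*d^3 - 26*d^2 + 32*d - 6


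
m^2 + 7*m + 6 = (m + 1)*(m + 6)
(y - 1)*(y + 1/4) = y^2 - 3*y/4 - 1/4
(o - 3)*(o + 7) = o^2 + 4*o - 21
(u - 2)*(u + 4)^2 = u^3 + 6*u^2 - 32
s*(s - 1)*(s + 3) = s^3 + 2*s^2 - 3*s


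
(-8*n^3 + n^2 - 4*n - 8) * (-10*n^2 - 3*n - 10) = 80*n^5 + 14*n^4 + 117*n^3 + 82*n^2 + 64*n + 80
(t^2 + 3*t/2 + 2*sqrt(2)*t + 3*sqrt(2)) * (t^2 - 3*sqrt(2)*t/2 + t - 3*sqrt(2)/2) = t^4 + sqrt(2)*t^3/2 + 5*t^3/2 - 9*t^2/2 + 5*sqrt(2)*t^2/4 - 15*t + 3*sqrt(2)*t/4 - 9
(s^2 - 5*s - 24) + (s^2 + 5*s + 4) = 2*s^2 - 20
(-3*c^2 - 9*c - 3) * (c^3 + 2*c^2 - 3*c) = -3*c^5 - 15*c^4 - 12*c^3 + 21*c^2 + 9*c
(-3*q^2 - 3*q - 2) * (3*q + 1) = -9*q^3 - 12*q^2 - 9*q - 2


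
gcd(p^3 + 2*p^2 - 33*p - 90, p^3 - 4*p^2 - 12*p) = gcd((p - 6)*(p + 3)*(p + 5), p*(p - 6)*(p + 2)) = p - 6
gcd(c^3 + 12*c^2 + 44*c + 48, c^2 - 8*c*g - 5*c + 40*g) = 1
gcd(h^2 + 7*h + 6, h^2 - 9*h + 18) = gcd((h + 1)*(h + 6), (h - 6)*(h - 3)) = 1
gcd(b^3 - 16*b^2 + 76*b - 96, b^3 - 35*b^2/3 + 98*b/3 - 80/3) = b^2 - 10*b + 16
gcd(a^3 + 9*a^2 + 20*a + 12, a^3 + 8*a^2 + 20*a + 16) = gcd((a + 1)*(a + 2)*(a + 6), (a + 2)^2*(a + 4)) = a + 2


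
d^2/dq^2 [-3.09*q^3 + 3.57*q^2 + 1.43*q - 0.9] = 7.14 - 18.54*q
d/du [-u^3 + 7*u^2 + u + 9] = -3*u^2 + 14*u + 1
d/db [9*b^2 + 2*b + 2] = 18*b + 2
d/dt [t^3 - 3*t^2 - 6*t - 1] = 3*t^2 - 6*t - 6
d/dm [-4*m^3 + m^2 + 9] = 2*m*(1 - 6*m)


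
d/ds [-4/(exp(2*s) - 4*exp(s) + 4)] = 8*(exp(s) - 2)*exp(s)/(exp(2*s) - 4*exp(s) + 4)^2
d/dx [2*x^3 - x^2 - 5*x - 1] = 6*x^2 - 2*x - 5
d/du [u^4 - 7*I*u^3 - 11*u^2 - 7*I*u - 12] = 4*u^3 - 21*I*u^2 - 22*u - 7*I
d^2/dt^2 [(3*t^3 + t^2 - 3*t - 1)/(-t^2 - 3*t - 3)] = 6*(-4*t^3 - 23*t^2 - 33*t - 10)/(t^6 + 9*t^5 + 36*t^4 + 81*t^3 + 108*t^2 + 81*t + 27)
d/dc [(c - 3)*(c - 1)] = 2*c - 4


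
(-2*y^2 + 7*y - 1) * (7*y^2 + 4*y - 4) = -14*y^4 + 41*y^3 + 29*y^2 - 32*y + 4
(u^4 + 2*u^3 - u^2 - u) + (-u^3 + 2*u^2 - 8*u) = u^4 + u^3 + u^2 - 9*u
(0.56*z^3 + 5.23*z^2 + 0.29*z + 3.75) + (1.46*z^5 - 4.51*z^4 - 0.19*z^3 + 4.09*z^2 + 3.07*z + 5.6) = 1.46*z^5 - 4.51*z^4 + 0.37*z^3 + 9.32*z^2 + 3.36*z + 9.35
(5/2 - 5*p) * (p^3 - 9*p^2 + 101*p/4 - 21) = -5*p^4 + 95*p^3/2 - 595*p^2/4 + 1345*p/8 - 105/2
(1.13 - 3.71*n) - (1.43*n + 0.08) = 1.05 - 5.14*n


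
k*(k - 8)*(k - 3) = k^3 - 11*k^2 + 24*k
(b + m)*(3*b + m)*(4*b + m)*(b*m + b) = 12*b^4*m + 12*b^4 + 19*b^3*m^2 + 19*b^3*m + 8*b^2*m^3 + 8*b^2*m^2 + b*m^4 + b*m^3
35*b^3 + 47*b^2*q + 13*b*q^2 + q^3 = (b + q)*(5*b + q)*(7*b + q)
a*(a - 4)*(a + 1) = a^3 - 3*a^2 - 4*a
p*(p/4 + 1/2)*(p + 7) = p^3/4 + 9*p^2/4 + 7*p/2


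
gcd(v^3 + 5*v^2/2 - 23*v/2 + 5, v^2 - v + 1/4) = v - 1/2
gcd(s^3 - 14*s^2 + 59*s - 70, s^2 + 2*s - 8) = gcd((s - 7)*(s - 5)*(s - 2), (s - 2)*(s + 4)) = s - 2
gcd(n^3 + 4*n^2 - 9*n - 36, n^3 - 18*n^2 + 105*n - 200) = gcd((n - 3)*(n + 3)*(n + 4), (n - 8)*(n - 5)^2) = 1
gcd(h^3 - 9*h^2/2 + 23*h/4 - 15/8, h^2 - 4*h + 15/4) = h^2 - 4*h + 15/4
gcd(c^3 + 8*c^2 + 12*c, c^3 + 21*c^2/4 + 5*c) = c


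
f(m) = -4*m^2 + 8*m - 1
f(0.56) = 2.23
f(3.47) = -21.40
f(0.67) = 2.56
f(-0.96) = -12.37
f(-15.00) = -1021.00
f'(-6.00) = 56.00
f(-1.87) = -29.95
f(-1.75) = -27.25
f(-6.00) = -193.00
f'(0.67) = 2.64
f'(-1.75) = 22.00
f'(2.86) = -14.88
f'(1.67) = -5.36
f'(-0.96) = 15.68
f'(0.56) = 3.52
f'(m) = 8 - 8*m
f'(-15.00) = 128.00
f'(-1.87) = 22.96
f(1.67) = 1.20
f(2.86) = -10.84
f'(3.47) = -19.76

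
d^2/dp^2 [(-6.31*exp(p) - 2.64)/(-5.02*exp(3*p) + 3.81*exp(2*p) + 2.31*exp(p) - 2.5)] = (636.058096*exp(6*p) + 236.702538*exp(5*p) - 171.140169*exp(4*p) - 992.949361*exp(3*p) + 132.133212*exp(2*p) + 151.111554*exp(p) + 54.6835)*exp(p)/(126.506008*exp(9*p) - 288.040572*exp(8*p) + 43.973694*exp(7*p) + 398.785791*exp(6*p) - 307.127907*exp(5*p) - 126.063873*exp(4*p) + 213.815109*exp(3*p) - 31.41675*exp(2*p) - 43.3125*exp(p) + 15.625)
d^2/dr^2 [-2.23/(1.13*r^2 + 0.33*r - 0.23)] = (5.694974*r^2 + 1.663134*r - 2.23*(2.26*r + 0.33)*(4.52*r + 0.66) - 1.159154)/(1.13*r^2 + 0.33*r - 0.23)^3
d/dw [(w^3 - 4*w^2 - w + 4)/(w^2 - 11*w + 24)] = (w^4 - 22*w^3 + 117*w^2 - 200*w + 20)/(w^4 - 22*w^3 + 169*w^2 - 528*w + 576)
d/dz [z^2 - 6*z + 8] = 2*z - 6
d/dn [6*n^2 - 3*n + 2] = 12*n - 3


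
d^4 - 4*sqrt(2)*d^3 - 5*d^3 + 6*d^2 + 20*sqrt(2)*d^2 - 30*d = d*(d - 5)*(d - 3*sqrt(2))*(d - sqrt(2))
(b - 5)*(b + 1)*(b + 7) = b^3 + 3*b^2 - 33*b - 35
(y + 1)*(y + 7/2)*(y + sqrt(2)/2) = y^3 + sqrt(2)*y^2/2 + 9*y^2/2 + 9*sqrt(2)*y/4 + 7*y/2 + 7*sqrt(2)/4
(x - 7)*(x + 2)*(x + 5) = x^3 - 39*x - 70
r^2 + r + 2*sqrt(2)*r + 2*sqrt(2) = (r + 1)*(r + 2*sqrt(2))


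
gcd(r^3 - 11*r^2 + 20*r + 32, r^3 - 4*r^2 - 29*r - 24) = r^2 - 7*r - 8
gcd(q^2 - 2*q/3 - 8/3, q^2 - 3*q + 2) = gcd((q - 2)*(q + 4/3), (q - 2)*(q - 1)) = q - 2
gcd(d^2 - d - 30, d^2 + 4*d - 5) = d + 5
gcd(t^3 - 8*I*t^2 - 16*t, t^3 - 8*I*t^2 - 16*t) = t^3 - 8*I*t^2 - 16*t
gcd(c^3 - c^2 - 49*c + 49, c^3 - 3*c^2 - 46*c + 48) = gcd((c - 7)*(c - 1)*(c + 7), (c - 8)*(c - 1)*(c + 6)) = c - 1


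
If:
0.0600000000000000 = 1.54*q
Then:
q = 0.04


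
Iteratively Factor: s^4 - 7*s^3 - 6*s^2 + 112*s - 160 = (s - 4)*(s^3 - 3*s^2 - 18*s + 40) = (s - 5)*(s - 4)*(s^2 + 2*s - 8) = (s - 5)*(s - 4)*(s - 2)*(s + 4)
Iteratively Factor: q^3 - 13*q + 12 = (q - 1)*(q^2 + q - 12) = (q - 3)*(q - 1)*(q + 4)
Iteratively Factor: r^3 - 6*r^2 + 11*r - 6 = (r - 1)*(r^2 - 5*r + 6) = (r - 3)*(r - 1)*(r - 2)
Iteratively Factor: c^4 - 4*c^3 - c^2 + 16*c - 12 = (c - 1)*(c^3 - 3*c^2 - 4*c + 12) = (c - 2)*(c - 1)*(c^2 - c - 6) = (c - 3)*(c - 2)*(c - 1)*(c + 2)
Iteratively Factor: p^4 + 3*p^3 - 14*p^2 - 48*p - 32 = (p - 4)*(p^3 + 7*p^2 + 14*p + 8) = (p - 4)*(p + 4)*(p^2 + 3*p + 2) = (p - 4)*(p + 1)*(p + 4)*(p + 2)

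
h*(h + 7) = h^2 + 7*h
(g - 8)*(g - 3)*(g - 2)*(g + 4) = g^4 - 9*g^3 - 6*g^2 + 136*g - 192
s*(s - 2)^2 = s^3 - 4*s^2 + 4*s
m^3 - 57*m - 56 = (m - 8)*(m + 1)*(m + 7)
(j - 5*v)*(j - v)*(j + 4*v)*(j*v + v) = j^4*v - 2*j^3*v^2 + j^3*v - 19*j^2*v^3 - 2*j^2*v^2 + 20*j*v^4 - 19*j*v^3 + 20*v^4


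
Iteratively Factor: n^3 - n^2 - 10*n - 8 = (n + 1)*(n^2 - 2*n - 8) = (n + 1)*(n + 2)*(n - 4)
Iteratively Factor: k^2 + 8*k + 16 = (k + 4)*(k + 4)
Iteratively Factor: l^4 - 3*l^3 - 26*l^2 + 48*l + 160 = (l + 4)*(l^3 - 7*l^2 + 2*l + 40) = (l - 4)*(l + 4)*(l^2 - 3*l - 10) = (l - 5)*(l - 4)*(l + 4)*(l + 2)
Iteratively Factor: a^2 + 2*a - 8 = (a + 4)*(a - 2)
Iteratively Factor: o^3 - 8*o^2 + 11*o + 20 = (o - 4)*(o^2 - 4*o - 5) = (o - 4)*(o + 1)*(o - 5)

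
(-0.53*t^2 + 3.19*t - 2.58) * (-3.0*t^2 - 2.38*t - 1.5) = 1.59*t^4 - 8.3086*t^3 + 0.942800000000001*t^2 + 1.3554*t + 3.87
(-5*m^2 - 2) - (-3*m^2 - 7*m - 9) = -2*m^2 + 7*m + 7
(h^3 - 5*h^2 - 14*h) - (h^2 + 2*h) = h^3 - 6*h^2 - 16*h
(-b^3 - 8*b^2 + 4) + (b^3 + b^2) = 4 - 7*b^2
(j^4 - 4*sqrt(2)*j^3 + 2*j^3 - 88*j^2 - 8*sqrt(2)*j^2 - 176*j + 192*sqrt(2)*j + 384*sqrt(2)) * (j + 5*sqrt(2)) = j^5 + sqrt(2)*j^4 + 2*j^4 - 128*j^3 + 2*sqrt(2)*j^3 - 248*sqrt(2)*j^2 - 256*j^2 - 496*sqrt(2)*j + 1920*j + 3840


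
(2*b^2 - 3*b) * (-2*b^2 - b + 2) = -4*b^4 + 4*b^3 + 7*b^2 - 6*b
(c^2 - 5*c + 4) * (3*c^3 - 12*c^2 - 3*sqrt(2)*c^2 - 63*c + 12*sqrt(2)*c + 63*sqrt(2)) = 3*c^5 - 27*c^4 - 3*sqrt(2)*c^4 + 9*c^3 + 27*sqrt(2)*c^3 - 9*sqrt(2)*c^2 + 267*c^2 - 267*sqrt(2)*c - 252*c + 252*sqrt(2)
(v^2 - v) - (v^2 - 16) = 16 - v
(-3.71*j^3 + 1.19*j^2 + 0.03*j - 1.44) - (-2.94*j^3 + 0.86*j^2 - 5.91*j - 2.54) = -0.77*j^3 + 0.33*j^2 + 5.94*j + 1.1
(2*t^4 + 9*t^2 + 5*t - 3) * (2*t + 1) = 4*t^5 + 2*t^4 + 18*t^3 + 19*t^2 - t - 3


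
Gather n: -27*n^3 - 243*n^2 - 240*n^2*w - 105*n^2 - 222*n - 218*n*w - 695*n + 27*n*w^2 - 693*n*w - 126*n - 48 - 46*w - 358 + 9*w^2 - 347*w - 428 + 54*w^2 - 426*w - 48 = -27*n^3 + n^2*(-240*w - 348) + n*(27*w^2 - 911*w - 1043) + 63*w^2 - 819*w - 882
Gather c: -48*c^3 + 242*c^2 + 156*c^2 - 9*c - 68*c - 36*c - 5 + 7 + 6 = -48*c^3 + 398*c^2 - 113*c + 8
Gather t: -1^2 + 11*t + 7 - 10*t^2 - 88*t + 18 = -10*t^2 - 77*t + 24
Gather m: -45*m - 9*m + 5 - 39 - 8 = -54*m - 42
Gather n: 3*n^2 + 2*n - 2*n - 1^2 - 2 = 3*n^2 - 3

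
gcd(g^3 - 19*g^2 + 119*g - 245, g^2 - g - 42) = g - 7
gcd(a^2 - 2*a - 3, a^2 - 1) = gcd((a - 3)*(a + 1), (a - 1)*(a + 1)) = a + 1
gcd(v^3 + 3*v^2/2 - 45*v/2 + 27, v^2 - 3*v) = v - 3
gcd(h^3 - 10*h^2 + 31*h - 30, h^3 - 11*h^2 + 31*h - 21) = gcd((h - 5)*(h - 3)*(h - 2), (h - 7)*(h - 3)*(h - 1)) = h - 3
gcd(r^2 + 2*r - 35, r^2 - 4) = 1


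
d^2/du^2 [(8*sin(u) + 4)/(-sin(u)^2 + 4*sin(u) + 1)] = 8*(9*sin(u)^5 + 6*sin(u)^4 + 3*sin(u)^2 - 3*sin(u)/2 + 3*sin(3*u) - sin(5*u)/2 - 9)/(sin(u)^2 - 4*sin(u) - 1)^3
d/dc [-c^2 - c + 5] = -2*c - 1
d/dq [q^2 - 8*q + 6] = 2*q - 8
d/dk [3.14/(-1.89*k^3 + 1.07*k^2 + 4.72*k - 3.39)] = (17.8038*k^2 - 6.7196*k - 14.8208)/(1.89*k^3 - 1.07*k^2 - 4.72*k + 3.39)^2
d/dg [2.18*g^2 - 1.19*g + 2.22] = 4.36*g - 1.19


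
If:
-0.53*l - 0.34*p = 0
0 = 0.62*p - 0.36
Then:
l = -0.37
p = 0.58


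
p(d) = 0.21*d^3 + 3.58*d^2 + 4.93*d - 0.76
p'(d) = 0.63*d^2 + 7.16*d + 4.93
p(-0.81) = -2.52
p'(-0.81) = -0.46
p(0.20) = 0.37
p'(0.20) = 6.39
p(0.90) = 6.73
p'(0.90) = 11.88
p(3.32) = 62.75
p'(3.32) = 35.65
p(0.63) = 3.82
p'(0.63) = 9.69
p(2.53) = 38.03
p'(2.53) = 27.08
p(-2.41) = 5.21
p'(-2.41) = -8.67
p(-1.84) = 0.98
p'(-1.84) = -6.11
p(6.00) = 203.06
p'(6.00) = 70.57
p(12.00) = 936.80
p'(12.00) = 181.57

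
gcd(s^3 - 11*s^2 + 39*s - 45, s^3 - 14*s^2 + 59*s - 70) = s - 5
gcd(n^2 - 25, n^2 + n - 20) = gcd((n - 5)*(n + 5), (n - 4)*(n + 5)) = n + 5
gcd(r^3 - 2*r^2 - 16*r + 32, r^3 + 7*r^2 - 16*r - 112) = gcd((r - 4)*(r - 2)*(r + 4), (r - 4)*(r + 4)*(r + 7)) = r^2 - 16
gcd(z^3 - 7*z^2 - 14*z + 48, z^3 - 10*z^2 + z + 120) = z^2 - 5*z - 24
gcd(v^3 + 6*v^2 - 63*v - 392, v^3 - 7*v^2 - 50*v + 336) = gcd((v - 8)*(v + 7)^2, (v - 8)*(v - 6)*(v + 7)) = v^2 - v - 56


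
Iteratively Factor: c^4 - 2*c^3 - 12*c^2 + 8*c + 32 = (c - 2)*(c^3 - 12*c - 16) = (c - 4)*(c - 2)*(c^2 + 4*c + 4) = (c - 4)*(c - 2)*(c + 2)*(c + 2)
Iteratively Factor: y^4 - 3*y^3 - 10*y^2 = (y)*(y^3 - 3*y^2 - 10*y) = y*(y - 5)*(y^2 + 2*y) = y^2*(y - 5)*(y + 2)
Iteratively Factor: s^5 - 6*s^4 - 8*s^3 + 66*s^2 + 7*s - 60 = (s + 3)*(s^4 - 9*s^3 + 19*s^2 + 9*s - 20) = (s - 1)*(s + 3)*(s^3 - 8*s^2 + 11*s + 20) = (s - 4)*(s - 1)*(s + 3)*(s^2 - 4*s - 5) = (s - 5)*(s - 4)*(s - 1)*(s + 3)*(s + 1)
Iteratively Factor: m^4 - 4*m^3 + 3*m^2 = (m)*(m^3 - 4*m^2 + 3*m) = m*(m - 1)*(m^2 - 3*m) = m*(m - 3)*(m - 1)*(m)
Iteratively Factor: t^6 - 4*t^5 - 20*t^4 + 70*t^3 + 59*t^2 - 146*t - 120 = (t + 1)*(t^5 - 5*t^4 - 15*t^3 + 85*t^2 - 26*t - 120) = (t - 5)*(t + 1)*(t^4 - 15*t^2 + 10*t + 24) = (t - 5)*(t + 1)^2*(t^3 - t^2 - 14*t + 24) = (t - 5)*(t - 3)*(t + 1)^2*(t^2 + 2*t - 8) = (t - 5)*(t - 3)*(t - 2)*(t + 1)^2*(t + 4)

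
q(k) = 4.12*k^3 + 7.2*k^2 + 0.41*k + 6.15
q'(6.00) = 531.77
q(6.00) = 1157.73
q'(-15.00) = 2565.41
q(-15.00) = -12285.00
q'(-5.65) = 313.61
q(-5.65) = -509.42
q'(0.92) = 24.12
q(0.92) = 15.83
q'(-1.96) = 19.67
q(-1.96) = 1.98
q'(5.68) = 480.97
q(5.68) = 995.76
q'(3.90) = 244.57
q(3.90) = 361.66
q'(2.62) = 122.98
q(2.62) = 130.74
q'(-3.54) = 104.32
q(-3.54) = -87.84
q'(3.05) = 159.31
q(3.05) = 191.27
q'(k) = 12.36*k^2 + 14.4*k + 0.41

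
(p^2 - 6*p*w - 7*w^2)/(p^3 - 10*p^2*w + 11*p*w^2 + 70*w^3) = (p + w)/(p^2 - 3*p*w - 10*w^2)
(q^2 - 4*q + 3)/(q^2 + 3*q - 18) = (q - 1)/(q + 6)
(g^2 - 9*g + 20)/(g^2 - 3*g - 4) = (g - 5)/(g + 1)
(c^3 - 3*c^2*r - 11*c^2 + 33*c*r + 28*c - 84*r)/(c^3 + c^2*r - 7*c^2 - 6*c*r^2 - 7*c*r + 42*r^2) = (-c^2 + 3*c*r + 4*c - 12*r)/(-c^2 - c*r + 6*r^2)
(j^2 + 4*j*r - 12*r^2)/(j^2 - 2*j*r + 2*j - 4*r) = (j + 6*r)/(j + 2)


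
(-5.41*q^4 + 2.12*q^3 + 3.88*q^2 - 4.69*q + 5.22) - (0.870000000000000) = -5.41*q^4 + 2.12*q^3 + 3.88*q^2 - 4.69*q + 4.35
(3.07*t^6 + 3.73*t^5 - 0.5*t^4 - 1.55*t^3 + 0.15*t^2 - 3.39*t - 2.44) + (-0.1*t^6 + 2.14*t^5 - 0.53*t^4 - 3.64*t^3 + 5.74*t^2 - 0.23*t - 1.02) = 2.97*t^6 + 5.87*t^5 - 1.03*t^4 - 5.19*t^3 + 5.89*t^2 - 3.62*t - 3.46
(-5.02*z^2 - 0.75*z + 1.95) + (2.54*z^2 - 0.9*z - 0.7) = -2.48*z^2 - 1.65*z + 1.25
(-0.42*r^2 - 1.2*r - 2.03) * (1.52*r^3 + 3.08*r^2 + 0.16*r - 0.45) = -0.6384*r^5 - 3.1176*r^4 - 6.8488*r^3 - 6.2554*r^2 + 0.2152*r + 0.9135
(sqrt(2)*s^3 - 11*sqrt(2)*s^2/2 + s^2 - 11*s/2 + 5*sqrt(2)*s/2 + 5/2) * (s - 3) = sqrt(2)*s^4 - 17*sqrt(2)*s^3/2 + s^3 - 17*s^2/2 + 19*sqrt(2)*s^2 - 15*sqrt(2)*s/2 + 19*s - 15/2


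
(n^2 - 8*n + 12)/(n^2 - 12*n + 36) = (n - 2)/(n - 6)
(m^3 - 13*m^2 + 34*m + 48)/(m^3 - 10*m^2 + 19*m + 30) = (m - 8)/(m - 5)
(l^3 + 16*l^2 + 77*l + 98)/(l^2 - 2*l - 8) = (l^2 + 14*l + 49)/(l - 4)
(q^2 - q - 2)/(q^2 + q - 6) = (q + 1)/(q + 3)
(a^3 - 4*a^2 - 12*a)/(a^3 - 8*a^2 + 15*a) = (a^2 - 4*a - 12)/(a^2 - 8*a + 15)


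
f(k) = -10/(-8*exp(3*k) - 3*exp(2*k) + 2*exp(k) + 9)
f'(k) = -10*(24*exp(3*k) + 6*exp(2*k) - 2*exp(k))/(-8*exp(3*k) - 3*exp(2*k) + 2*exp(k) + 9)^2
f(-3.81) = -1.11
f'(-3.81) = 0.01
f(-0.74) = -1.19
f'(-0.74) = -0.43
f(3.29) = 0.00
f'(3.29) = -0.00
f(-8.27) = -1.11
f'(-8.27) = 0.00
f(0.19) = 1.41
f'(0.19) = -9.64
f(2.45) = 0.00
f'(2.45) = -0.00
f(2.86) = 0.00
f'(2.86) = -0.00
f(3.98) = 0.00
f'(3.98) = -0.00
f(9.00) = 0.00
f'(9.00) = 0.00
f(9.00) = 0.00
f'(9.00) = 0.00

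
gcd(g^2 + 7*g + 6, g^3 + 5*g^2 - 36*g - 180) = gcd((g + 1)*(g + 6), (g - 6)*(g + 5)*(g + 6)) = g + 6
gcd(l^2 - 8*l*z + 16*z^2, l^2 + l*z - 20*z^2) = -l + 4*z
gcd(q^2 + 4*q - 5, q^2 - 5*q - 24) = 1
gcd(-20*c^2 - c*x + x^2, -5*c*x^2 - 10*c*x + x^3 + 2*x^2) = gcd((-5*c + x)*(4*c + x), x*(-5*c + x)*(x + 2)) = -5*c + x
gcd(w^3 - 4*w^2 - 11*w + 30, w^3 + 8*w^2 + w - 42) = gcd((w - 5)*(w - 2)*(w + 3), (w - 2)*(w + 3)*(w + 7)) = w^2 + w - 6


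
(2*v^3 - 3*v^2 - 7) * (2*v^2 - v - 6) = 4*v^5 - 8*v^4 - 9*v^3 + 4*v^2 + 7*v + 42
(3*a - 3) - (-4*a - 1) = 7*a - 2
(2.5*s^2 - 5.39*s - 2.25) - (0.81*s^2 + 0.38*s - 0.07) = 1.69*s^2 - 5.77*s - 2.18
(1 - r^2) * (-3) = 3*r^2 - 3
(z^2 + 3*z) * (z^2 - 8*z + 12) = z^4 - 5*z^3 - 12*z^2 + 36*z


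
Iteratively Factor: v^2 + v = (v)*(v + 1)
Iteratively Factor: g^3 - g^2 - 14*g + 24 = (g - 2)*(g^2 + g - 12) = (g - 3)*(g - 2)*(g + 4)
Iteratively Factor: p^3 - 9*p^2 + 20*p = (p - 4)*(p^2 - 5*p) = p*(p - 4)*(p - 5)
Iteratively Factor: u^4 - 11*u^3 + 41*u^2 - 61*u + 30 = (u - 2)*(u^3 - 9*u^2 + 23*u - 15) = (u - 3)*(u - 2)*(u^2 - 6*u + 5) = (u - 3)*(u - 2)*(u - 1)*(u - 5)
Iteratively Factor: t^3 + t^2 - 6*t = (t)*(t^2 + t - 6) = t*(t + 3)*(t - 2)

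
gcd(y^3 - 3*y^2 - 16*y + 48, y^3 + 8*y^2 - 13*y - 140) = y - 4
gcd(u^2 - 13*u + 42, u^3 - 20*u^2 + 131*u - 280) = u - 7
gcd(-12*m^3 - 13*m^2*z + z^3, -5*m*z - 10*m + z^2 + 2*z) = 1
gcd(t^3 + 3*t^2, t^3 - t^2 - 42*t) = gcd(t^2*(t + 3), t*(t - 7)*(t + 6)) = t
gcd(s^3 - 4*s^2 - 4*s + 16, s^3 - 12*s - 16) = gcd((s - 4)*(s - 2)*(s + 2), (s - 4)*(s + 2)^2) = s^2 - 2*s - 8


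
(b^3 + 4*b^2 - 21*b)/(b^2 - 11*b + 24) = b*(b + 7)/(b - 8)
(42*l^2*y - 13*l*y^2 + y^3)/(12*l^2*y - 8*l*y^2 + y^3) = (-7*l + y)/(-2*l + y)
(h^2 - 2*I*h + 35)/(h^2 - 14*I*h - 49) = (h + 5*I)/(h - 7*I)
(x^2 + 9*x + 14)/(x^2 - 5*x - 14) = (x + 7)/(x - 7)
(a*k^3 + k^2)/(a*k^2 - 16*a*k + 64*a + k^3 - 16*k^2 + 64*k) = k^2*(a*k + 1)/(a*k^2 - 16*a*k + 64*a + k^3 - 16*k^2 + 64*k)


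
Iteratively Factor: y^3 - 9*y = (y)*(y^2 - 9) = y*(y - 3)*(y + 3)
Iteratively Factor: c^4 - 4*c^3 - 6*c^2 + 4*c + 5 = (c + 1)*(c^3 - 5*c^2 - c + 5) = (c + 1)^2*(c^2 - 6*c + 5) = (c - 1)*(c + 1)^2*(c - 5)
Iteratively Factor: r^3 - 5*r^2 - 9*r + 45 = (r + 3)*(r^2 - 8*r + 15) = (r - 5)*(r + 3)*(r - 3)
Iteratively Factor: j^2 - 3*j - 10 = (j + 2)*(j - 5)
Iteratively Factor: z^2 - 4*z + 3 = (z - 1)*(z - 3)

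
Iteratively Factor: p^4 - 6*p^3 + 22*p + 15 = (p + 1)*(p^3 - 7*p^2 + 7*p + 15) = (p - 5)*(p + 1)*(p^2 - 2*p - 3) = (p - 5)*(p + 1)^2*(p - 3)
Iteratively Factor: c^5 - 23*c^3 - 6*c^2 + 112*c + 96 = (c + 4)*(c^4 - 4*c^3 - 7*c^2 + 22*c + 24) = (c + 1)*(c + 4)*(c^3 - 5*c^2 - 2*c + 24) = (c - 3)*(c + 1)*(c + 4)*(c^2 - 2*c - 8) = (c - 3)*(c + 1)*(c + 2)*(c + 4)*(c - 4)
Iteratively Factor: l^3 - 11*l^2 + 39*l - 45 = (l - 3)*(l^2 - 8*l + 15) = (l - 5)*(l - 3)*(l - 3)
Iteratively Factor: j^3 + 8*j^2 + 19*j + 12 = (j + 3)*(j^2 + 5*j + 4) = (j + 3)*(j + 4)*(j + 1)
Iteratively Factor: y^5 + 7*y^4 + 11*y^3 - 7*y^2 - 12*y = (y)*(y^4 + 7*y^3 + 11*y^2 - 7*y - 12) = y*(y + 1)*(y^3 + 6*y^2 + 5*y - 12) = y*(y + 1)*(y + 3)*(y^2 + 3*y - 4) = y*(y + 1)*(y + 3)*(y + 4)*(y - 1)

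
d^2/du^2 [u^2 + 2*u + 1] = 2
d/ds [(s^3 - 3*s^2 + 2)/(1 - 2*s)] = (-4*s^3 + 9*s^2 - 6*s + 4)/(4*s^2 - 4*s + 1)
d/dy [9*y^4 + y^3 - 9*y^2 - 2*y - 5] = 36*y^3 + 3*y^2 - 18*y - 2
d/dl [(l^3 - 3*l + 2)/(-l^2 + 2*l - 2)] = (-l^4 + 4*l^3 - 9*l^2 + 4*l + 2)/(l^4 - 4*l^3 + 8*l^2 - 8*l + 4)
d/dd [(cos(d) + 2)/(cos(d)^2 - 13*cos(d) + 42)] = (cos(d)^2 + 4*cos(d) - 68)*sin(d)/(cos(d)^2 - 13*cos(d) + 42)^2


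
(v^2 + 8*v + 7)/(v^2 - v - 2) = (v + 7)/(v - 2)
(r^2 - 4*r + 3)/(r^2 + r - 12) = (r - 1)/(r + 4)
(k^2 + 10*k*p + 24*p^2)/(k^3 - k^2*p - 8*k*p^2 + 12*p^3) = (k^2 + 10*k*p + 24*p^2)/(k^3 - k^2*p - 8*k*p^2 + 12*p^3)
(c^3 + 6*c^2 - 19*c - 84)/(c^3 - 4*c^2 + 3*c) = (c^3 + 6*c^2 - 19*c - 84)/(c*(c^2 - 4*c + 3))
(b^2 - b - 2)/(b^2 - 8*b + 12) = (b + 1)/(b - 6)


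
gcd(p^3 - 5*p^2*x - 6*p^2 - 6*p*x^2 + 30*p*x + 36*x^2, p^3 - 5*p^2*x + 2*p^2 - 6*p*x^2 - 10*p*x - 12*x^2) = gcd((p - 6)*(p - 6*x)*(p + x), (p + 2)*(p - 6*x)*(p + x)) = -p^2 + 5*p*x + 6*x^2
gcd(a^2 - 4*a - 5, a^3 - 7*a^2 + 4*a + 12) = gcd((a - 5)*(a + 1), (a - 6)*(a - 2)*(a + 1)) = a + 1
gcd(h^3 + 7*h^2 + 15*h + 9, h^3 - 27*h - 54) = h^2 + 6*h + 9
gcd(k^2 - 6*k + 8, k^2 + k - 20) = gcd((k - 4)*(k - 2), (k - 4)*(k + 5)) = k - 4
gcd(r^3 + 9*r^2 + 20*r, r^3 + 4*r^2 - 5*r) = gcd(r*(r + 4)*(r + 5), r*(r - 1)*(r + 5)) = r^2 + 5*r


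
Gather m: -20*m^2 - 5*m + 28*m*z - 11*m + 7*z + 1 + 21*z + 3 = -20*m^2 + m*(28*z - 16) + 28*z + 4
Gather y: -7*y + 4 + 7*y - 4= 0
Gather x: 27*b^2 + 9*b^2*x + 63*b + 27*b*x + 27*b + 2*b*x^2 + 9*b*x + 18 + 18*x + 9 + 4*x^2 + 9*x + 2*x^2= 27*b^2 + 90*b + x^2*(2*b + 6) + x*(9*b^2 + 36*b + 27) + 27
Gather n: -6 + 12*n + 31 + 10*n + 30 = 22*n + 55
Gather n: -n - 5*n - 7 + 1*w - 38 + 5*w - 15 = -6*n + 6*w - 60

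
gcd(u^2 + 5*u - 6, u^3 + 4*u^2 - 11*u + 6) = u^2 + 5*u - 6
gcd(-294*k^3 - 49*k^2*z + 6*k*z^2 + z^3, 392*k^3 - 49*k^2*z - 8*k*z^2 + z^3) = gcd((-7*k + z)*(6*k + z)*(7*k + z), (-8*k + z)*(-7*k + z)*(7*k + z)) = -49*k^2 + z^2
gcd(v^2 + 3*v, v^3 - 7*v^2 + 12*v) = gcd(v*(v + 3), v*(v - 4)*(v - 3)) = v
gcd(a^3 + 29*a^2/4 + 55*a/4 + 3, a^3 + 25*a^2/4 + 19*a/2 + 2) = a^2 + 17*a/4 + 1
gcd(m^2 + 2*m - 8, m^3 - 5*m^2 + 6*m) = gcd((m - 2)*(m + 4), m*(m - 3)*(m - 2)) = m - 2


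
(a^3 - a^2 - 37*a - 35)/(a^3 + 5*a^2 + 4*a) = (a^2 - 2*a - 35)/(a*(a + 4))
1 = 1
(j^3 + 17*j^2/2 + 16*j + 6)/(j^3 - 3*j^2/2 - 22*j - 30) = (2*j^2 + 13*j + 6)/(2*j^2 - 7*j - 30)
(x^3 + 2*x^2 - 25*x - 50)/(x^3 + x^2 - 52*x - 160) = (x^2 - 3*x - 10)/(x^2 - 4*x - 32)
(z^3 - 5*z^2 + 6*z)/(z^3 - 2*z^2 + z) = (z^2 - 5*z + 6)/(z^2 - 2*z + 1)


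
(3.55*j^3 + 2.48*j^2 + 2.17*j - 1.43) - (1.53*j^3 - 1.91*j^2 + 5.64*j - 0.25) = 2.02*j^3 + 4.39*j^2 - 3.47*j - 1.18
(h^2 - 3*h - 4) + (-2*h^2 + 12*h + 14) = -h^2 + 9*h + 10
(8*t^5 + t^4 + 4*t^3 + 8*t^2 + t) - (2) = 8*t^5 + t^4 + 4*t^3 + 8*t^2 + t - 2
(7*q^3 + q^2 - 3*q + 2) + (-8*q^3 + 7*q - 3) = -q^3 + q^2 + 4*q - 1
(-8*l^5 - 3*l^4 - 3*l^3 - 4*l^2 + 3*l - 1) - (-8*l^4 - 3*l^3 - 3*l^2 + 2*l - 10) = -8*l^5 + 5*l^4 - l^2 + l + 9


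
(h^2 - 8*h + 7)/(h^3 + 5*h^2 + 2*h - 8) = (h - 7)/(h^2 + 6*h + 8)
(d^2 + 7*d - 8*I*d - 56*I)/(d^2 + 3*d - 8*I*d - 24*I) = (d + 7)/(d + 3)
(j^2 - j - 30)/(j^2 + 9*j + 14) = (j^2 - j - 30)/(j^2 + 9*j + 14)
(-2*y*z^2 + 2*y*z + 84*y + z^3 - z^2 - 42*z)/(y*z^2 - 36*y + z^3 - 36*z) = (-2*y*z + 14*y + z^2 - 7*z)/(y*z - 6*y + z^2 - 6*z)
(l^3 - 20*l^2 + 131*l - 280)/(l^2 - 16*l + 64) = (l^2 - 12*l + 35)/(l - 8)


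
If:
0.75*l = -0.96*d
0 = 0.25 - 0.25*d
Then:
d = 1.00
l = -1.28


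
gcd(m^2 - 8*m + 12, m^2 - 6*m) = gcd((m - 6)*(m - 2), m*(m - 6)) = m - 6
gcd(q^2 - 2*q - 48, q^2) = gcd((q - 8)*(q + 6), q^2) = 1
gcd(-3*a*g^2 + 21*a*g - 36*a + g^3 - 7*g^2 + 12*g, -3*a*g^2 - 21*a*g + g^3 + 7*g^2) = 3*a - g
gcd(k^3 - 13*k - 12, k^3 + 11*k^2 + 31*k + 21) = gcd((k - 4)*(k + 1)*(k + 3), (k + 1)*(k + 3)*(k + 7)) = k^2 + 4*k + 3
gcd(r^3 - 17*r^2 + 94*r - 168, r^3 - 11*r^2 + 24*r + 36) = r - 6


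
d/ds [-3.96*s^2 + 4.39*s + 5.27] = 4.39 - 7.92*s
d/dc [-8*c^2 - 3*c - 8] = -16*c - 3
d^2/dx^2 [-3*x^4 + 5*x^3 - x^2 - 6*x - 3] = -36*x^2 + 30*x - 2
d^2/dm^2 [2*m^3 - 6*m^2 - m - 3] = 12*m - 12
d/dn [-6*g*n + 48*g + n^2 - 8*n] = -6*g + 2*n - 8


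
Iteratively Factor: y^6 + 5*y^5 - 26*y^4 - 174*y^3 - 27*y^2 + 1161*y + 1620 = (y + 3)*(y^5 + 2*y^4 - 32*y^3 - 78*y^2 + 207*y + 540) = (y + 3)^2*(y^4 - y^3 - 29*y^2 + 9*y + 180) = (y + 3)^3*(y^3 - 4*y^2 - 17*y + 60) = (y - 3)*(y + 3)^3*(y^2 - y - 20) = (y - 5)*(y - 3)*(y + 3)^3*(y + 4)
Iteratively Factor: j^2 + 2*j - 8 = (j + 4)*(j - 2)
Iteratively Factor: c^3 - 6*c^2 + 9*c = (c)*(c^2 - 6*c + 9) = c*(c - 3)*(c - 3)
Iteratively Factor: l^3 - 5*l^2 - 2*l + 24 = (l - 4)*(l^2 - l - 6) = (l - 4)*(l + 2)*(l - 3)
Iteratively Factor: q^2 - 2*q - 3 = (q + 1)*(q - 3)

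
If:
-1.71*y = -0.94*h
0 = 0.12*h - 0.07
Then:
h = 0.58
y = 0.32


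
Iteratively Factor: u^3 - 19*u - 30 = (u + 2)*(u^2 - 2*u - 15) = (u + 2)*(u + 3)*(u - 5)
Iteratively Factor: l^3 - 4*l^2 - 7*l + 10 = (l + 2)*(l^2 - 6*l + 5) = (l - 1)*(l + 2)*(l - 5)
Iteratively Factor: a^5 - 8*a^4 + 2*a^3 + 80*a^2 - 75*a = (a - 1)*(a^4 - 7*a^3 - 5*a^2 + 75*a) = (a - 5)*(a - 1)*(a^3 - 2*a^2 - 15*a) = (a - 5)*(a - 1)*(a + 3)*(a^2 - 5*a) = a*(a - 5)*(a - 1)*(a + 3)*(a - 5)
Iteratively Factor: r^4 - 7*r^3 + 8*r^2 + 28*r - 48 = (r + 2)*(r^3 - 9*r^2 + 26*r - 24) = (r - 3)*(r + 2)*(r^2 - 6*r + 8) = (r - 3)*(r - 2)*(r + 2)*(r - 4)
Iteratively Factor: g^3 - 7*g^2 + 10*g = (g - 2)*(g^2 - 5*g) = g*(g - 2)*(g - 5)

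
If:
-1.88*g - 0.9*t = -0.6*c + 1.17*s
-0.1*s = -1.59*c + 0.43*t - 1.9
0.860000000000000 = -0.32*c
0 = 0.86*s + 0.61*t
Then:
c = -2.69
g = -0.61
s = 4.69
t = -6.61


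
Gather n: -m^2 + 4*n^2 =-m^2 + 4*n^2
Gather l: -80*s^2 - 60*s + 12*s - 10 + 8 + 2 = -80*s^2 - 48*s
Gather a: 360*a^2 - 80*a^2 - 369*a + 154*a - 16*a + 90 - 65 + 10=280*a^2 - 231*a + 35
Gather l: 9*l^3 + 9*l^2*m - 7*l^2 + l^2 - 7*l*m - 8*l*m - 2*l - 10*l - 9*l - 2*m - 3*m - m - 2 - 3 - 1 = 9*l^3 + l^2*(9*m - 6) + l*(-15*m - 21) - 6*m - 6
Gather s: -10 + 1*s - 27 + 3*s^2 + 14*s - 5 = 3*s^2 + 15*s - 42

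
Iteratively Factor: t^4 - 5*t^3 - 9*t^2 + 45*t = (t)*(t^3 - 5*t^2 - 9*t + 45) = t*(t - 3)*(t^2 - 2*t - 15) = t*(t - 3)*(t + 3)*(t - 5)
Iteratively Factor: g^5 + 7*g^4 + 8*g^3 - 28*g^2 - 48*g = (g - 2)*(g^4 + 9*g^3 + 26*g^2 + 24*g) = g*(g - 2)*(g^3 + 9*g^2 + 26*g + 24) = g*(g - 2)*(g + 4)*(g^2 + 5*g + 6) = g*(g - 2)*(g + 2)*(g + 4)*(g + 3)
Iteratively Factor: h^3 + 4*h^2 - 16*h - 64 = (h - 4)*(h^2 + 8*h + 16) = (h - 4)*(h + 4)*(h + 4)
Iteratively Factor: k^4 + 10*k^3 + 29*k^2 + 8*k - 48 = (k + 3)*(k^3 + 7*k^2 + 8*k - 16) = (k + 3)*(k + 4)*(k^2 + 3*k - 4) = (k - 1)*(k + 3)*(k + 4)*(k + 4)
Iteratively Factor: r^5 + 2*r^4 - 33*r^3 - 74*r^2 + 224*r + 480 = (r + 2)*(r^4 - 33*r^2 - 8*r + 240) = (r - 5)*(r + 2)*(r^3 + 5*r^2 - 8*r - 48) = (r - 5)*(r - 3)*(r + 2)*(r^2 + 8*r + 16) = (r - 5)*(r - 3)*(r + 2)*(r + 4)*(r + 4)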